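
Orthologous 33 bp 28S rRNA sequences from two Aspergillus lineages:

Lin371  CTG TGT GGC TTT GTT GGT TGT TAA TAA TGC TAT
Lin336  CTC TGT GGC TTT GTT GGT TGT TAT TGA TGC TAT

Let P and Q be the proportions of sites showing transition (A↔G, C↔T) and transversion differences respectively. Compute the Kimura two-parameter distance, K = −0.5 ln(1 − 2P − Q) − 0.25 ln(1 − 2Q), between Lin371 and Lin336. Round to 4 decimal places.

0.0969

Differing sites — 3:G/C (Tv); 24:A/T (Tv); 26:A/G (Ti).
Of the 3 differences, 1 transition and 2 transversions over 33 sites: P = 1/33 = 0.030303, Q = 2/33 = 0.060606.
d = −0.5·ln(0.878788) − 0.25·ln(0.878788) = −0.5·(-0.129212) − 0.25·(-0.129212) = 0.0969.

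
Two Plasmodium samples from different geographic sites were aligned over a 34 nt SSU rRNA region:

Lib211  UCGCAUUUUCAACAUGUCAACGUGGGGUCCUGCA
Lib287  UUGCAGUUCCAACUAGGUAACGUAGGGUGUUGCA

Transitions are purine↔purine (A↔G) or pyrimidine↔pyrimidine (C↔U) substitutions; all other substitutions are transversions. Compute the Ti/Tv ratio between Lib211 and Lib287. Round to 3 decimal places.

1.000

Mismatches occur at site 2 (C↔U, transition), site 6 (U↔G, transversion), site 9 (U↔C, transition), site 14 (A↔U, transversion), site 15 (U↔A, transversion), site 17 (U↔G, transversion), site 18 (C↔U, transition), site 24 (G↔A, transition), site 29 (C↔G, transversion), site 30 (C↔U, transition).
Of the 10 differences, 5 transitions and 5 transversions, so Ti/Tv = 5/5 = 1.000.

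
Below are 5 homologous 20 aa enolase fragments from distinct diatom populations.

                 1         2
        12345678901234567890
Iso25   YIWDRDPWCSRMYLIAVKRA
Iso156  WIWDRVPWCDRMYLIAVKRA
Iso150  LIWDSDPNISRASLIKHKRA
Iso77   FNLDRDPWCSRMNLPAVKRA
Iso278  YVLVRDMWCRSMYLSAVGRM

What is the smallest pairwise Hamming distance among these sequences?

3

Pairwise Hamming distances:
  Iso25 vs Iso156: 3
  Iso25 vs Iso150: 8
  Iso25 vs Iso77: 5
  Iso25 vs Iso278: 9
  Iso156 vs Iso150: 10
  Iso156 vs Iso77: 7
  Iso156 vs Iso278: 11
  Iso150 vs Iso77: 11
  Iso150 vs Iso278: 17
  Iso77 vs Iso278: 10
The smallest is 3, between Iso25 and Iso156.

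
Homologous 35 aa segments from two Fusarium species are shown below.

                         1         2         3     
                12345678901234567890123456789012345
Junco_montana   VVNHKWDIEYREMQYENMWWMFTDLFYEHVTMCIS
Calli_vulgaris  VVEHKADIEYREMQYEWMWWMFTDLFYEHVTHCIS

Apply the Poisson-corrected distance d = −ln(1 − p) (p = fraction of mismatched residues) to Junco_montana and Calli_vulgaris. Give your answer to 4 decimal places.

Mismatches occur at site 3 (N↔E), site 6 (W↔A), site 17 (N↔W), site 32 (M↔H).
p = 4/35 = 0.114286.
d = −ln(1 − 0.114286) = −ln(0.885714) = 0.1214.

0.1214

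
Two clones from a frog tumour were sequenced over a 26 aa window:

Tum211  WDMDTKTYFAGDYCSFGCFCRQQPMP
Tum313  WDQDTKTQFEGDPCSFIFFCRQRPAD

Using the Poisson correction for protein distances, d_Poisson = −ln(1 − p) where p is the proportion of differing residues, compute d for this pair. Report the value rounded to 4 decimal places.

0.4249

The sequences differ at positions 3 (M/Q), 8 (Y/Q), 10 (A/E), 13 (Y/P), 17 (G/I), 18 (C/F), 23 (Q/R), 25 (M/A), 26 (P/D).
p = 9/26 = 0.346154.
d = −ln(1 − 0.346154) = −ln(0.653846) = 0.4249.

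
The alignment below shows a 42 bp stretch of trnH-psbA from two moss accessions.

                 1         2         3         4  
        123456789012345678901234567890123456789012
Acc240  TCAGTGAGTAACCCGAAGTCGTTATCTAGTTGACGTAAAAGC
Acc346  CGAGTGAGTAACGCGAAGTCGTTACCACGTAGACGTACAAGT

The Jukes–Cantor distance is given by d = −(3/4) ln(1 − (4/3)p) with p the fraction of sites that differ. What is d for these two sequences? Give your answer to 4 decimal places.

0.2524

Mismatches occur at site 1 (T↔C), site 2 (C↔G), site 13 (C↔G), site 25 (T↔C), site 27 (T↔A), site 28 (A↔C), site 31 (T↔A), site 38 (A↔C), site 42 (C↔T).
p = 9/42 = 0.214286.
d = −0.75 · ln(1 − (4/3)·0.214286) = −0.75 · ln(0.714285) = −0.75 · (-0.336473) = 0.2524.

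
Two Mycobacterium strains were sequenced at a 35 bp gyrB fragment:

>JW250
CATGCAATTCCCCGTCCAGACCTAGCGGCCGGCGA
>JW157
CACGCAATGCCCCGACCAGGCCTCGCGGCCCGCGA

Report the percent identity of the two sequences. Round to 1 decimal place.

Differing sites — 3:T/C; 9:T/G; 15:T/A; 20:A/G; 24:A/C; 31:G/C.
29 of the 35 sites match, so the percent identity is 29/35 × 100 = 82.9%.

82.9%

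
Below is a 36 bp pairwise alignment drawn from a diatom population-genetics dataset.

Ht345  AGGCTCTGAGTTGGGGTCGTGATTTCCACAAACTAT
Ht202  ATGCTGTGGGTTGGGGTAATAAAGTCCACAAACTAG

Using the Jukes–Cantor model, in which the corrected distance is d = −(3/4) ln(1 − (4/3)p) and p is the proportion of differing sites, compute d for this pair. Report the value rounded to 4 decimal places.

Differing sites — 2:G/T; 6:C/G; 9:A/G; 18:C/A; 19:G/A; 21:G/A; 23:T/A; 24:T/G; 36:T/G.
p = 9/36 = 0.250000.
d = −0.75 · ln(1 − (4/3)·0.250000) = −0.75 · ln(0.666667) = −0.75 · (-0.405465) = 0.3041.

0.3041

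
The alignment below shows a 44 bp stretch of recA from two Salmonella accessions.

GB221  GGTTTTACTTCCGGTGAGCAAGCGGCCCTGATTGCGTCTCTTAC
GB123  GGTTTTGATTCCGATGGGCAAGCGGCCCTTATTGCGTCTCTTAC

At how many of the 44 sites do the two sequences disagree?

The sequences differ at positions 7 (A/G), 8 (C/A), 14 (G/A), 17 (A/G), 30 (G/T).
That gives 5 mismatches out of 44 aligned sites, so the Hamming distance is 5.

5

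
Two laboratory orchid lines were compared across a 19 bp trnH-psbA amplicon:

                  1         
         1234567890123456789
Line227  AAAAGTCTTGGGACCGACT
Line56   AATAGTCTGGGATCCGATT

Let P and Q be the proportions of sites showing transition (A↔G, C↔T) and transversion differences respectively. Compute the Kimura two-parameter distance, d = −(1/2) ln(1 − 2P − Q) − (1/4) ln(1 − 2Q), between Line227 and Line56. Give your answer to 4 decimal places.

0.3246

The sequences differ at positions 3 (A/T, transversion), 9 (T/G, transversion), 12 (G/A, transition), 13 (A/T, transversion), 18 (C/T, transition).
Of the 5 differences, 2 transitions and 3 transversions over 19 sites: P = 2/19 = 0.105263, Q = 3/19 = 0.157895.
d = −0.5·ln(0.631579) − 0.25·ln(0.684210) = −0.5·(-0.459532) − 0.25·(-0.379490) = 0.3246.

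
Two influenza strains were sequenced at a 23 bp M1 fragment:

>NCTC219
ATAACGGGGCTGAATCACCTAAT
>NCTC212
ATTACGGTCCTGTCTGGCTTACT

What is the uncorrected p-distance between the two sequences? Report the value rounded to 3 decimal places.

0.391

Mismatches occur at site 3 (A/T), site 8 (G/T), site 9 (G/C), site 13 (A/T), site 14 (A/C), site 16 (C/G), site 17 (A/G), site 19 (C/T), site 22 (A/C).
There are 9 differences over 23 sites, so p = 9/23 = 0.391.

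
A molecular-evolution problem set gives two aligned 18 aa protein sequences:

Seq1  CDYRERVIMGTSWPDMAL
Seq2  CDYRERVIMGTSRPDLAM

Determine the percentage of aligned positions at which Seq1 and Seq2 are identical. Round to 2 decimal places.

83.33%

Differing sites — 13:W/R; 16:M/L; 18:L/M.
15 of the 18 sites match, so the percent identity is 15/18 × 100 = 83.33%.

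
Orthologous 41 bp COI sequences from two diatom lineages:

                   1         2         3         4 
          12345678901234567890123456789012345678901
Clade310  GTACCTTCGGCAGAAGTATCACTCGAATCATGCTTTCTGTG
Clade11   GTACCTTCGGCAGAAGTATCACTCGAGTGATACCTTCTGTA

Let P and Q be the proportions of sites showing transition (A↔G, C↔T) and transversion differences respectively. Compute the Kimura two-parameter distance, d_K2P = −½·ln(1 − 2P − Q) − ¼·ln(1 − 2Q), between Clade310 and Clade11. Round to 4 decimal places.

0.1364

Mismatches occur at site 27 (A/G, transition), site 29 (C/G, transversion), site 32 (G/A, transition), site 34 (T/C, transition), site 41 (G/A, transition).
Of the 5 differences, 4 transitions and 1 transversion over 41 sites: P = 4/41 = 0.097561, Q = 1/41 = 0.024390.
d = −0.5·ln(0.780488) − 0.25·ln(0.951220) = −0.5·(-0.247836) − 0.25·(-0.050010) = 0.1364.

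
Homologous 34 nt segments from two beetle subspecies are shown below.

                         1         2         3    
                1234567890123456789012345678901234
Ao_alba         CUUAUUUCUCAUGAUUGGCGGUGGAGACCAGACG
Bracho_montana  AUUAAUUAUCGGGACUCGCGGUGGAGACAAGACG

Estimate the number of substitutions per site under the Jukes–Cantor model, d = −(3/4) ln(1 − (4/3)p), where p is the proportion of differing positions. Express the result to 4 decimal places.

0.2824

Differing sites — 1:C/A; 5:U/A; 8:C/A; 11:A/G; 12:U/G; 15:U/C; 17:G/C; 29:C/A.
p = 8/34 = 0.235294.
d = −0.75 · ln(1 − (4/3)·0.235294) = −0.75 · ln(0.686275) = −0.75 · (-0.376477) = 0.2824.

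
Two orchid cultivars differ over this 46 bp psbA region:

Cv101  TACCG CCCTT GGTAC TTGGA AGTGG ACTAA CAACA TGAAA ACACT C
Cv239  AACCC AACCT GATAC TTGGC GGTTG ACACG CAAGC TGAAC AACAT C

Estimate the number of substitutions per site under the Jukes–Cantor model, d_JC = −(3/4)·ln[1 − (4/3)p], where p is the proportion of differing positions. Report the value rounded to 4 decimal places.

Mismatches occur at site 1 (T→A), site 5 (G→C), site 6 (C→A), site 7 (C→A), site 9 (T→C), site 12 (G→A), site 20 (A→C), site 21 (A→G), site 24 (G→T), site 28 (T→A), site 29 (A→C), site 30 (A→G), site 34 (C→G), site 35 (A→C), site 40 (A→C), site 42 (C→A), site 43 (A→C), site 44 (C→A).
p = 18/46 = 0.391304.
d = −0.75 · ln(1 − (4/3)·0.391304) = −0.75 · ln(0.478261) = −0.75 · (-0.737599) = 0.5532.

0.5532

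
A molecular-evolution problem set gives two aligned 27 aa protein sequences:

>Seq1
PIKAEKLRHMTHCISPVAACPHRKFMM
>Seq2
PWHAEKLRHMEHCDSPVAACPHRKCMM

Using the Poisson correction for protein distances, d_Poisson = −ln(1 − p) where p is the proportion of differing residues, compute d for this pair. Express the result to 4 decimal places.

0.2048

Differing sites — 2:I/W; 3:K/H; 11:T/E; 14:I/D; 25:F/C.
p = 5/27 = 0.185185.
d = −ln(1 − 0.185185) = −ln(0.814815) = 0.2048.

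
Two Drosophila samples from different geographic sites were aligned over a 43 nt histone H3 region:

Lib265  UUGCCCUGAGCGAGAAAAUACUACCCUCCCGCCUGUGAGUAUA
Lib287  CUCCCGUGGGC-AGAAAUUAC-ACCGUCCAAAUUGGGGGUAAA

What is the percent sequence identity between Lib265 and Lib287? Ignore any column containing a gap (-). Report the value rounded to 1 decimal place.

68.3%

Excluding the 2 gap columns leaves 41 comparable sites.
The sequences differ at positions 1 (U/C), 3 (G/C), 6 (C/G), 9 (A/G), 18 (A/U), 26 (C/G), 30 (C/A), 31 (G/A), 32 (C/A), 33 (C/U), 36 (U/G), 38 (A/G), 42 (U/A).
28 of the 41 comparable sites match, so the percent identity is 28/41 × 100 = 68.3%.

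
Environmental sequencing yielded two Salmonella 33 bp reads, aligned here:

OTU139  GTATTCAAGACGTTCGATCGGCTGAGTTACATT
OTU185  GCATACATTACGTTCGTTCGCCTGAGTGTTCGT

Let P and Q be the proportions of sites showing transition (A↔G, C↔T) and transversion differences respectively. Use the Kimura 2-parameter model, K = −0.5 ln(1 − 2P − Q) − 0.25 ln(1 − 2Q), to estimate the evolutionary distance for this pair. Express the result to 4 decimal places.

Mismatches occur at site 2 (T/C, transition), site 5 (T/A, transversion), site 8 (A/T, transversion), site 9 (G/T, transversion), site 17 (A/T, transversion), site 21 (G/C, transversion), site 28 (T/G, transversion), site 29 (A/T, transversion), site 30 (C/T, transition), site 31 (A/C, transversion), site 32 (T/G, transversion).
Of the 11 differences, 2 transitions and 9 transversions over 33 sites: P = 2/33 = 0.060606, Q = 9/33 = 0.272727.
d = −0.5·ln(0.606061) − 0.25·ln(0.454546) = −0.5·(-0.500775) − 0.25·(-0.788456) = 0.4475.

0.4475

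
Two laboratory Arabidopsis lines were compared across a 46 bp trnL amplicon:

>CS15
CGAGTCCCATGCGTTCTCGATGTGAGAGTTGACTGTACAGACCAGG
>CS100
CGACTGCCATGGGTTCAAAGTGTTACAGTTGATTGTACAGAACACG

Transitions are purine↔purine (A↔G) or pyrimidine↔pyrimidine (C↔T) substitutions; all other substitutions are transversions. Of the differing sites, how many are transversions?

9

The sequences differ at positions 4 (G/C, transversion), 6 (C/G, transversion), 12 (C/G, transversion), 17 (T/A, transversion), 18 (C/A, transversion), 19 (G/A, transition), 20 (A/G, transition), 24 (G/T, transversion), 26 (G/C, transversion), 33 (C/T, transition), 42 (C/A, transversion), 45 (G/C, transversion).
Of the 12 differences, 3 transitions and 9 transversions, so the answer is 9.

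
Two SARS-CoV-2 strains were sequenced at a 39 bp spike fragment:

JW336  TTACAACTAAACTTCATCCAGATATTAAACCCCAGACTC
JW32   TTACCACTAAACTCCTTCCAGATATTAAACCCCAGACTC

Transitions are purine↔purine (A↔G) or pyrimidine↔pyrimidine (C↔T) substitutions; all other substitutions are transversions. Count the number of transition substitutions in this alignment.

The sequences differ at positions 5 (A/C, transversion), 14 (T/C, transition), 16 (A/T, transversion).
Of the 3 differences, 1 transition and 2 transversions, so the answer is 1.

1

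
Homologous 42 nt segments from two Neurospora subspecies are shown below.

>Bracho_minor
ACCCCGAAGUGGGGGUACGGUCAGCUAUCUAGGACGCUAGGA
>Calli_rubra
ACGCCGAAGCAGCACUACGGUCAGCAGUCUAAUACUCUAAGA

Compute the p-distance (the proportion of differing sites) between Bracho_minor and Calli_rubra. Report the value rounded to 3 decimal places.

0.286

Differing sites — 3:C/G; 10:U/C; 11:G/A; 13:G/C; 14:G/A; 15:G/C; 26:U/A; 27:A/G; 32:G/A; 33:G/U; 36:G/U; 40:G/A.
There are 12 differences over 42 sites, so p = 12/42 = 0.286.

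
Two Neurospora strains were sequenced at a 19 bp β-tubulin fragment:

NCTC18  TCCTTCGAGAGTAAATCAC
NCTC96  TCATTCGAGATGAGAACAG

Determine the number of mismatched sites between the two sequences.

Mismatches occur at site 3 (C/A), site 11 (G/T), site 12 (T/G), site 14 (A/G), site 16 (T/A), site 19 (C/G).
That gives 6 mismatches out of 19 aligned sites, so the Hamming distance is 6.

6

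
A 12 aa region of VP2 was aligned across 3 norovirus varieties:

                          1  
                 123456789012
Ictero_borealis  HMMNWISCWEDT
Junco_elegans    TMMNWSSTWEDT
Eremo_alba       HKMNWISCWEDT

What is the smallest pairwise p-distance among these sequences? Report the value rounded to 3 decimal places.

Pairwise Hamming distances:
  Ictero_borealis vs Junco_elegans: 3
  Ictero_borealis vs Eremo_alba: 1
  Junco_elegans vs Eremo_alba: 4
The smallest is 1 mismatch, between Ictero_borealis and Eremo_alba; p = 1/12 = 0.083.

0.083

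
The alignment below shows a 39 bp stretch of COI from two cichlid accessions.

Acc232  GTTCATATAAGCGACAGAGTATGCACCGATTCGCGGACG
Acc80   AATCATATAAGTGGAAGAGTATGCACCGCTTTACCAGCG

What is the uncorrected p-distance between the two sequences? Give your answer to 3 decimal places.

0.282

The sequences differ at positions 1 (G/A), 2 (T/A), 12 (C/T), 14 (A/G), 15 (C/A), 29 (A/C), 32 (C/T), 33 (G/A), 35 (G/C), 36 (G/A), 37 (A/G).
There are 11 differences over 39 sites, so p = 11/39 = 0.282.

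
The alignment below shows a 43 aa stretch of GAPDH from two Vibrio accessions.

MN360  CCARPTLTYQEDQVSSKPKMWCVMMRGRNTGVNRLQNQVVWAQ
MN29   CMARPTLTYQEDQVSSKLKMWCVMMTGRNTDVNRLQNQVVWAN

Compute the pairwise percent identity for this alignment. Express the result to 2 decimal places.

88.37%

Differing sites — 2:C/M; 18:P/L; 26:R/T; 31:G/D; 43:Q/N.
38 of the 43 sites match, so the percent identity is 38/43 × 100 = 88.37%.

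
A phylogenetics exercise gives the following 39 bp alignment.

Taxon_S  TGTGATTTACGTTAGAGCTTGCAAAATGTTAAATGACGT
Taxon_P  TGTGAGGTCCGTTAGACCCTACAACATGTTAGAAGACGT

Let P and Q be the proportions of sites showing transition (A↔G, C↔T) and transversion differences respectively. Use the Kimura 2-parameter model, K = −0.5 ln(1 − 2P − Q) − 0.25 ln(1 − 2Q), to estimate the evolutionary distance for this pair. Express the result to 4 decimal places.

Mismatches occur at site 6 (T/G, transversion), site 7 (T/G, transversion), site 9 (A/C, transversion), site 17 (G/C, transversion), site 19 (T/C, transition), site 21 (G/A, transition), site 25 (A/C, transversion), site 32 (A/G, transition), site 34 (T/A, transversion).
Of the 9 differences, 3 transitions and 6 transversions over 39 sites: P = 3/39 = 0.076923, Q = 6/39 = 0.153846.
d = −0.5·ln(0.692308) − 0.25·ln(0.692308) = −0.5·(-0.367724) − 0.25·(-0.367724) = 0.2758.

0.2758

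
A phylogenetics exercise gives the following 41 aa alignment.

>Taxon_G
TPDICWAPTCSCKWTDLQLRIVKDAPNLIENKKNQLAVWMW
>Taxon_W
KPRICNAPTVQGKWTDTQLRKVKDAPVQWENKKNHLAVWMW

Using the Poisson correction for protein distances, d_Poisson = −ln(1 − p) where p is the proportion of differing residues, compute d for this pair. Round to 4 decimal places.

The sequences differ at positions 1 (T/K), 3 (D/R), 6 (W/N), 10 (C/V), 11 (S/Q), 12 (C/G), 17 (L/T), 21 (I/K), 27 (N/V), 28 (L/Q), 29 (I/W), 35 (Q/H).
p = 12/41 = 0.292683.
d = −ln(1 − 0.292683) = −ln(0.707317) = 0.3463.

0.3463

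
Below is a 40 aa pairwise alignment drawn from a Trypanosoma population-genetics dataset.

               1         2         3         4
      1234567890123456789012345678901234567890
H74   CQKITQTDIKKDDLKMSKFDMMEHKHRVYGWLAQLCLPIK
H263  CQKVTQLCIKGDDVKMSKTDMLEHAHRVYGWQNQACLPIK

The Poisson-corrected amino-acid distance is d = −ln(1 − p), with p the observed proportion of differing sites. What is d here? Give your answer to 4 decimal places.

0.3216

The sequences differ at positions 4 (I/V), 7 (T/L), 8 (D/C), 11 (K/G), 14 (L/V), 19 (F/T), 22 (M/L), 25 (K/A), 32 (L/Q), 33 (A/N), 35 (L/A).
p = 11/40 = 0.275000.
d = −ln(1 − 0.275000) = −ln(0.725000) = 0.3216.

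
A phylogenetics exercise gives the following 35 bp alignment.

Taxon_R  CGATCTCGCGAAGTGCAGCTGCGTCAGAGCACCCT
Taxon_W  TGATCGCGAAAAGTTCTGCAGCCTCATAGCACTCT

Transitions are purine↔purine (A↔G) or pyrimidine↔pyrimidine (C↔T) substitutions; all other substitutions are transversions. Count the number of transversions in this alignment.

7

Mismatches occur at site 1 (C↔T, transition), site 6 (T↔G, transversion), site 9 (C↔A, transversion), site 10 (G↔A, transition), site 15 (G↔T, transversion), site 17 (A↔T, transversion), site 20 (T↔A, transversion), site 23 (G↔C, transversion), site 27 (G↔T, transversion), site 33 (C↔T, transition).
Of the 10 differences, 3 transitions and 7 transversions, so the answer is 7.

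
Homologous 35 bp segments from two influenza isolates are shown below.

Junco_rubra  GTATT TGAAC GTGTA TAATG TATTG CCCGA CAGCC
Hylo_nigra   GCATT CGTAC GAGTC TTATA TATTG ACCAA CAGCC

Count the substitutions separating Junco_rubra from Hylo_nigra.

9

The sequences differ at positions 2 (T/C), 6 (T/C), 8 (A/T), 12 (T/A), 15 (A/C), 17 (A/T), 20 (G/A), 26 (C/A), 29 (G/A).
That gives 9 mismatches out of 35 aligned sites, so the Hamming distance is 9.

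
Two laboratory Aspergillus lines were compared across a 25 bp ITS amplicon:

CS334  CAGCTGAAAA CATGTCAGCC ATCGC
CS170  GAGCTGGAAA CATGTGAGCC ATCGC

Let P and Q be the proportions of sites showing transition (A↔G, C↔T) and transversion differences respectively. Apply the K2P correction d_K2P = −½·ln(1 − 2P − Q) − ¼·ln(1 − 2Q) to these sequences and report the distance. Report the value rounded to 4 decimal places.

Mismatches occur at site 1 (C→G, transversion), site 7 (A→G, transition), site 16 (C→G, transversion).
Of the 3 differences, 1 transition and 2 transversions over 25 sites: P = 1/25 = 0.040000, Q = 2/25 = 0.080000.
d = −0.5·ln(0.840000) − 0.25·ln(0.840000) = −0.5·(-0.174353) − 0.25·(-0.174353) = 0.1308.

0.1308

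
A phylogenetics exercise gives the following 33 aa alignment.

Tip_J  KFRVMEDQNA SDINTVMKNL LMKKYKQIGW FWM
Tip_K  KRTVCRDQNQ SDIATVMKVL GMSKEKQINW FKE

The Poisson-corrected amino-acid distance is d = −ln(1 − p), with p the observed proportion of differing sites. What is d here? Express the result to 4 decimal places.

0.5008

Mismatches occur at site 2 (F→R), site 3 (R→T), site 5 (M→C), site 6 (E→R), site 10 (A→Q), site 14 (N→A), site 19 (N→V), site 21 (L→G), site 23 (K→S), site 25 (Y→E), site 29 (G→N), site 32 (W→K), site 33 (M→E).
p = 13/33 = 0.393939.
d = −ln(1 − 0.393939) = −ln(0.606061) = 0.5008.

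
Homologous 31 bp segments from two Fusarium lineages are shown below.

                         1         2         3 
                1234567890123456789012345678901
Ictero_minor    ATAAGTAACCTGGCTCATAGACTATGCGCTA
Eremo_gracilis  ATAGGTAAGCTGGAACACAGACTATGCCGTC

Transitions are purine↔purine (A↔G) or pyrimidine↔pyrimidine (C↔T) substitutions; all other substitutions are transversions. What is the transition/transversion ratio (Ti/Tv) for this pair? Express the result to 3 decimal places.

0.333

Mismatches occur at site 4 (A↔G, transition), site 9 (C↔G, transversion), site 14 (C↔A, transversion), site 15 (T↔A, transversion), site 18 (T↔C, transition), site 28 (G↔C, transversion), site 29 (C↔G, transversion), site 31 (A↔C, transversion).
Of the 8 differences, 2 transitions and 6 transversions, so Ti/Tv = 2/6 = 0.333.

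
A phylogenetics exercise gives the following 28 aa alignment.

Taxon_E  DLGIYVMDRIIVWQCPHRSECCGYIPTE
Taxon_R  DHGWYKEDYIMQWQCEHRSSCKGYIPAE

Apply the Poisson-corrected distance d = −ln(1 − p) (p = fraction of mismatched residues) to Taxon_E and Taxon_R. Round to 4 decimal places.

Differing sites — 2:L/H; 4:I/W; 6:V/K; 7:M/E; 9:R/Y; 11:I/M; 12:V/Q; 16:P/E; 20:E/S; 22:C/K; 27:T/A.
p = 11/28 = 0.392857.
d = −ln(1 − 0.392857) = −ln(0.607143) = 0.4990.

0.4990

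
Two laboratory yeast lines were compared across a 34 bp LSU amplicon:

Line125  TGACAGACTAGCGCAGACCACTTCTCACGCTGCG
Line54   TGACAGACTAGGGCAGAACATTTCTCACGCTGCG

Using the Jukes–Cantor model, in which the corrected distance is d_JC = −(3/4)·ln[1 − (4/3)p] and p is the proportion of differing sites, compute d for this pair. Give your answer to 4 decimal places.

0.0939

Differing sites — 12:C/G; 18:C/A; 21:C/T.
p = 3/34 = 0.088235.
d = −0.75 · ln(1 − (4/3)·0.088235) = −0.75 · ln(0.882353) = −0.75 · (-0.125163) = 0.0939.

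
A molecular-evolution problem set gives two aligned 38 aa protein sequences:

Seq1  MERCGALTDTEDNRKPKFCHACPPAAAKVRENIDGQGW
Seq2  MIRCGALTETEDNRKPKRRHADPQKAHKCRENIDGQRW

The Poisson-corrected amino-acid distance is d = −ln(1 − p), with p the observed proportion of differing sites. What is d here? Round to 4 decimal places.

Differing sites — 2:E/I; 9:D/E; 18:F/R; 19:C/R; 22:C/D; 24:P/Q; 25:A/K; 27:A/H; 29:V/C; 37:G/R.
p = 10/38 = 0.263158.
d = −ln(1 − 0.263158) = −ln(0.736842) = 0.3054.

0.3054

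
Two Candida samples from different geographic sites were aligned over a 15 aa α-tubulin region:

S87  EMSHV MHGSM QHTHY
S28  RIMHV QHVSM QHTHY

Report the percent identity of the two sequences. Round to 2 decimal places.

66.67%

The sequences differ at positions 1 (E/R), 2 (M/I), 3 (S/M), 6 (M/Q), 8 (G/V).
10 of the 15 sites match, so the percent identity is 10/15 × 100 = 66.67%.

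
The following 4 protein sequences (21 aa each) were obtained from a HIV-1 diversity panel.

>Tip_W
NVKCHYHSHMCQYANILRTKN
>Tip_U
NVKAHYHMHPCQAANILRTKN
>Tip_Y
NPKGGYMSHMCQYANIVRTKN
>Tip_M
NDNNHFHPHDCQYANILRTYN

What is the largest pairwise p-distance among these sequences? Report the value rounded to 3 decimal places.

Pairwise Hamming distances:
  Tip_W vs Tip_U: 4
  Tip_W vs Tip_Y: 5
  Tip_W vs Tip_M: 7
  Tip_U vs Tip_Y: 8
  Tip_U vs Tip_M: 8
  Tip_Y vs Tip_M: 10
The largest is 10 mismatches, between Tip_Y and Tip_M; p = 10/21 = 0.476.

0.476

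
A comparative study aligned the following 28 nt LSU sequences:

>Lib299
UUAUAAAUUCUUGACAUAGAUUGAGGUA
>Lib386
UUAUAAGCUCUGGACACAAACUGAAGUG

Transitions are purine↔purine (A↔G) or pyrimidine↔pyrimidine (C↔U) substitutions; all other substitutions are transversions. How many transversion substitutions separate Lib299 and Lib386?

Mismatches occur at site 7 (A↔G, transition), site 8 (U↔C, transition), site 12 (U↔G, transversion), site 17 (U↔C, transition), site 19 (G↔A, transition), site 21 (U↔C, transition), site 25 (G↔A, transition), site 28 (A↔G, transition).
Of the 8 differences, 7 transitions and 1 transversion, so the answer is 1.

1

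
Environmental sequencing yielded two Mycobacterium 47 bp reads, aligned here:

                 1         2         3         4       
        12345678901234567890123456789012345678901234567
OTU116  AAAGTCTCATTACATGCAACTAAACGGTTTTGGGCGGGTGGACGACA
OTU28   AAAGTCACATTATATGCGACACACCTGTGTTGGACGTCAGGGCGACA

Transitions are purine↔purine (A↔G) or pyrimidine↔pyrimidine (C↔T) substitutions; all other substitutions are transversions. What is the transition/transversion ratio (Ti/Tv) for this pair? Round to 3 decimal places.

Differing sites — 7:T/A (Tv); 13:C/T (Ti); 18:A/G (Ti); 21:T/A (Tv); 22:A/C (Tv); 24:A/C (Tv); 26:G/T (Tv); 29:T/G (Tv); 34:G/A (Ti); 37:G/T (Tv); 38:G/C (Tv); 39:T/A (Tv); 42:A/G (Ti).
Of the 13 differences, 4 transitions and 9 transversions, so Ti/Tv = 4/9 = 0.444.

0.444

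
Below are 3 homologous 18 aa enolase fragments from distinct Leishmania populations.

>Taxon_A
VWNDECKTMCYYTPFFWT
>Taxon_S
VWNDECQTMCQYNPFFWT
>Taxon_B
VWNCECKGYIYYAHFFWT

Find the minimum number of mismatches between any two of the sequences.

3

Pairwise Hamming distances:
  Taxon_A vs Taxon_S: 3
  Taxon_A vs Taxon_B: 6
  Taxon_S vs Taxon_B: 8
The smallest is 3, between Taxon_A and Taxon_S.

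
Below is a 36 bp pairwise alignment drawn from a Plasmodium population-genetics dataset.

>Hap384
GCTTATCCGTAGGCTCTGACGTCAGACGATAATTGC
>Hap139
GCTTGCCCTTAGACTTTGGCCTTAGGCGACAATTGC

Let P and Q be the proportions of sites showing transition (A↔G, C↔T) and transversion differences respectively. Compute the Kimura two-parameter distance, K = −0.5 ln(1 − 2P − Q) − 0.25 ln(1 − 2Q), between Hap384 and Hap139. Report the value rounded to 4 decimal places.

The sequences differ at positions 5 (A/G, transition), 6 (T/C, transition), 9 (G/T, transversion), 13 (G/A, transition), 16 (C/T, transition), 19 (A/G, transition), 21 (G/C, transversion), 23 (C/T, transition), 26 (A/G, transition), 30 (T/C, transition).
Of the 10 differences, 8 transitions and 2 transversions over 36 sites: P = 8/36 = 0.222222, Q = 2/36 = 0.055556.
d = −0.5·ln(0.500000) − 0.25·ln(0.888888) = −0.5·(-0.693147) − 0.25·(-0.117784) = 0.3760.

0.3760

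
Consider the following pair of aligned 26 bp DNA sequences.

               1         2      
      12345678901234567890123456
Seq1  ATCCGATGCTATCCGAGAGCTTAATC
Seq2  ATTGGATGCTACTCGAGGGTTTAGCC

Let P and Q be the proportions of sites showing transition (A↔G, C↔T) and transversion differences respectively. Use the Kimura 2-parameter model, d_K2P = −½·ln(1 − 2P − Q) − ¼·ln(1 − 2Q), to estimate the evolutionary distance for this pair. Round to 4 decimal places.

Mismatches occur at site 3 (C→T, transition), site 4 (C→G, transversion), site 12 (T→C, transition), site 13 (C→T, transition), site 18 (A→G, transition), site 20 (C→T, transition), site 24 (A→G, transition), site 25 (T→C, transition).
Of the 8 differences, 7 transitions and 1 transversion over 26 sites: P = 7/26 = 0.269231, Q = 1/26 = 0.038462.
d = −0.5·ln(0.423076) − 0.25·ln(0.923076) = −0.5·(-0.860203) − 0.25·(-0.080044) = 0.4501.

0.4501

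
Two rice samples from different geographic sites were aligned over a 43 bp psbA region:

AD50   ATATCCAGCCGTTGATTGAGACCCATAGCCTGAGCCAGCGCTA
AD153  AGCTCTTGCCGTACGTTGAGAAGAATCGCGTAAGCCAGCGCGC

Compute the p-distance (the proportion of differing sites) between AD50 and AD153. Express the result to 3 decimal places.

Mismatches occur at site 2 (T/G), site 3 (A/C), site 6 (C/T), site 7 (A/T), site 13 (T/A), site 14 (G/C), site 15 (A/G), site 22 (C/A), site 23 (C/G), site 24 (C/A), site 27 (A/C), site 30 (C/G), site 32 (G/A), site 42 (T/G), site 43 (A/C).
There are 15 differences over 43 sites, so p = 15/43 = 0.349.

0.349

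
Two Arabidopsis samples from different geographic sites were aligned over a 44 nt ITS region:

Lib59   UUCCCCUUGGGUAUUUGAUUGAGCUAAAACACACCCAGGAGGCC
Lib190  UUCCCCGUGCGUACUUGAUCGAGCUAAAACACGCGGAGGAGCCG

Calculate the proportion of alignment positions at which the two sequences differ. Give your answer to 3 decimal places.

The sequences differ at positions 7 (U/G), 10 (G/C), 14 (U/C), 20 (U/C), 33 (A/G), 35 (C/G), 36 (C/G), 42 (G/C), 44 (C/G).
There are 9 differences over 44 sites, so p = 9/44 = 0.205.

0.205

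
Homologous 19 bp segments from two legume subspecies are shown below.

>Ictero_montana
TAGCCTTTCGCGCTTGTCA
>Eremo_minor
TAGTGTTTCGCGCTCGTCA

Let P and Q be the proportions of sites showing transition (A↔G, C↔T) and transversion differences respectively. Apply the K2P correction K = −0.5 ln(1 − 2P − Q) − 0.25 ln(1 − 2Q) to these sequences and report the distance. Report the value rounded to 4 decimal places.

0.1805

Differing sites — 4:C/T (Ti); 5:C/G (Tv); 15:T/C (Ti).
Of the 3 differences, 2 transitions and 1 transversion over 19 sites: P = 2/19 = 0.105263, Q = 1/19 = 0.052632.
d = −0.5·ln(0.736842) − 0.25·ln(0.894736) = −0.5·(-0.305382) − 0.25·(-0.111227) = 0.1805.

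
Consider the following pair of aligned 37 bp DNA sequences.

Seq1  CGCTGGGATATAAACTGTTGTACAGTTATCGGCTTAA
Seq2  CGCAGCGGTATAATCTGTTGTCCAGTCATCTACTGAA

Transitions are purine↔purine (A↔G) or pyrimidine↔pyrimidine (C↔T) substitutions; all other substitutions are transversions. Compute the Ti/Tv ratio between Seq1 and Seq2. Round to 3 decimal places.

0.500

The sequences differ at positions 4 (T/A, transversion), 6 (G/C, transversion), 8 (A/G, transition), 14 (A/T, transversion), 22 (A/C, transversion), 27 (T/C, transition), 31 (G/T, transversion), 32 (G/A, transition), 35 (T/G, transversion).
Of the 9 differences, 3 transitions and 6 transversions, so Ti/Tv = 3/6 = 0.500.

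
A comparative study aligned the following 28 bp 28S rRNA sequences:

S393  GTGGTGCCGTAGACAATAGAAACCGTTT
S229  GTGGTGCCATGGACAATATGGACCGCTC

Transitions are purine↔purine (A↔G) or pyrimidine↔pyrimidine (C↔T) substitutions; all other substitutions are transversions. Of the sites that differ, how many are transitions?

Differing sites — 9:G/A (Ti); 11:A/G (Ti); 19:G/T (Tv); 20:A/G (Ti); 21:A/G (Ti); 26:T/C (Ti); 28:T/C (Ti).
Of the 7 differences, 6 transitions and 1 transversion, so the answer is 6.

6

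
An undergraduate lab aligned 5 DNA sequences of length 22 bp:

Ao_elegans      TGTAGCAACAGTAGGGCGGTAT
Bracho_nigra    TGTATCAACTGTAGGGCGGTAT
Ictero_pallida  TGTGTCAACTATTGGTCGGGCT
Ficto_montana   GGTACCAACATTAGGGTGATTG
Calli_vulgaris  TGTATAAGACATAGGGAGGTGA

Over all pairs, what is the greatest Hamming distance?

Pairwise Hamming distances:
  Ao_elegans vs Bracho_nigra: 2
  Ao_elegans vs Ictero_pallida: 8
  Ao_elegans vs Ficto_montana: 7
  Ao_elegans vs Calli_vulgaris: 9
  Bracho_nigra vs Ictero_pallida: 6
  Bracho_nigra vs Ficto_montana: 8
  Bracho_nigra vs Calli_vulgaris: 8
  Ictero_pallida vs Ficto_montana: 12
  Ictero_pallida vs Calli_vulgaris: 11
  Ficto_montana vs Calli_vulgaris: 11
The largest is 12, between Ictero_pallida and Ficto_montana.

12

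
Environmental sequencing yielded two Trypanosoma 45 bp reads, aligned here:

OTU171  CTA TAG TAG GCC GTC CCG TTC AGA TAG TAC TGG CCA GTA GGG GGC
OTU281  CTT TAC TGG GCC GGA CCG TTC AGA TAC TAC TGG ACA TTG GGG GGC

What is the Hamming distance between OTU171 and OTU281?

The sequences differ at positions 3 (A/T), 6 (G/C), 8 (A/G), 14 (T/G), 15 (C/A), 27 (G/C), 34 (C/A), 37 (G/T), 39 (A/G).
That gives 9 mismatches out of 45 aligned sites, so the Hamming distance is 9.

9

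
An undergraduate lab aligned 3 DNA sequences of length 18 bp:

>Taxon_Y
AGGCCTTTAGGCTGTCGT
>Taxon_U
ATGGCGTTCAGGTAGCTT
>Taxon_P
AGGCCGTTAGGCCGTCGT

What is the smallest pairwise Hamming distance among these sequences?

Pairwise Hamming distances:
  Taxon_Y vs Taxon_U: 9
  Taxon_Y vs Taxon_P: 2
  Taxon_U vs Taxon_P: 9
The smallest is 2, between Taxon_Y and Taxon_P.

2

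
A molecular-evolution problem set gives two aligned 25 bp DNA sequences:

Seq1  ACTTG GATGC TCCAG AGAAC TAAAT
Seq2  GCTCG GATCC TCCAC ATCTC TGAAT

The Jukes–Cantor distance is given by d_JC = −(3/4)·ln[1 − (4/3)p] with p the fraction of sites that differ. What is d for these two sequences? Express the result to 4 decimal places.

The sequences differ at positions 1 (A/G), 4 (T/C), 9 (G/C), 15 (G/C), 17 (G/T), 18 (A/C), 19 (A/T), 22 (A/G).
p = 8/25 = 0.320000.
d = −0.75 · ln(1 − (4/3)·0.320000) = −0.75 · ln(0.573333) = −0.75 · (-0.556289) = 0.4172.

0.4172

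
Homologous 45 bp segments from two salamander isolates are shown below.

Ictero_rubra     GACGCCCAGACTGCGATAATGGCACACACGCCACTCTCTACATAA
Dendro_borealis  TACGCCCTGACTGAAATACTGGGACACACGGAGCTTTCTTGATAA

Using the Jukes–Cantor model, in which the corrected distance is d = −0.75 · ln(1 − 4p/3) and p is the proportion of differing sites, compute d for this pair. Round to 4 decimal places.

0.3295

Mismatches occur at site 1 (G→T), site 8 (A→T), site 14 (C→A), site 15 (G→A), site 19 (A→C), site 23 (C→G), site 31 (C→G), site 32 (C→A), site 33 (A→G), site 36 (C→T), site 40 (A→T), site 41 (C→G).
p = 12/45 = 0.266667.
d = −0.75 · ln(1 − (4/3)·0.266667) = −0.75 · ln(0.644444) = −0.75 · (-0.439367) = 0.3295.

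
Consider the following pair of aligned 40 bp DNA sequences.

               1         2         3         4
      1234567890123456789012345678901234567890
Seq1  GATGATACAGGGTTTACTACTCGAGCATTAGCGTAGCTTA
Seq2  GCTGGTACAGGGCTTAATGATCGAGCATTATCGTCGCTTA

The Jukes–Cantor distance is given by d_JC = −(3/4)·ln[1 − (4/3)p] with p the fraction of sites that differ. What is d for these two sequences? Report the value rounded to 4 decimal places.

0.2326

Mismatches occur at site 2 (A↔C), site 5 (A↔G), site 13 (T↔C), site 17 (C↔A), site 19 (A↔G), site 20 (C↔A), site 31 (G↔T), site 35 (A↔C).
p = 8/40 = 0.200000.
d = −0.75 · ln(1 − (4/3)·0.200000) = −0.75 · ln(0.733333) = −0.75 · (-0.310155) = 0.2326.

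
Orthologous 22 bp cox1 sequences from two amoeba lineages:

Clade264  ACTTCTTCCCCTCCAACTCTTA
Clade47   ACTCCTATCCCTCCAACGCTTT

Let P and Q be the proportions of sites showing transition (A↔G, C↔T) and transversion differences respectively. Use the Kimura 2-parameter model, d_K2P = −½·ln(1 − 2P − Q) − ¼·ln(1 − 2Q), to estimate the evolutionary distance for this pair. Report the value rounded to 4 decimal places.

The sequences differ at positions 4 (T/C, transition), 7 (T/A, transversion), 8 (C/T, transition), 18 (T/G, transversion), 22 (A/T, transversion).
Of the 5 differences, 2 transitions and 3 transversions over 22 sites: P = 2/22 = 0.090909, Q = 3/22 = 0.136364.
d = −0.5·ln(0.681818) − 0.25·ln(0.727272) = −0.5·(-0.382993) − 0.25·(-0.318455) = 0.2711.

0.2711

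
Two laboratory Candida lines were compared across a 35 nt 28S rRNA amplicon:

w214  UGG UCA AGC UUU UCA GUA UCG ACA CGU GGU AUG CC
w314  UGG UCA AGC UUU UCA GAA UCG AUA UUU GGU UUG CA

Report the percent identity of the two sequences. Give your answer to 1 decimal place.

82.9%

Mismatches occur at site 17 (U/A), site 23 (C/U), site 25 (C/U), site 26 (G/U), site 31 (A/U), site 35 (C/A).
29 of the 35 sites match, so the percent identity is 29/35 × 100 = 82.9%.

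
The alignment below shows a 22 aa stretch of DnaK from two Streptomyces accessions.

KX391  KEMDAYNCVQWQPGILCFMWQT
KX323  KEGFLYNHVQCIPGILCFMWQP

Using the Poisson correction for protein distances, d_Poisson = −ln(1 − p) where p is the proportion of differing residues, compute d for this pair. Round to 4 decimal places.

0.3830

The sequences differ at positions 3 (M/G), 4 (D/F), 5 (A/L), 8 (C/H), 11 (W/C), 12 (Q/I), 22 (T/P).
p = 7/22 = 0.318182.
d = −ln(1 − 0.318182) = −ln(0.681818) = 0.3830.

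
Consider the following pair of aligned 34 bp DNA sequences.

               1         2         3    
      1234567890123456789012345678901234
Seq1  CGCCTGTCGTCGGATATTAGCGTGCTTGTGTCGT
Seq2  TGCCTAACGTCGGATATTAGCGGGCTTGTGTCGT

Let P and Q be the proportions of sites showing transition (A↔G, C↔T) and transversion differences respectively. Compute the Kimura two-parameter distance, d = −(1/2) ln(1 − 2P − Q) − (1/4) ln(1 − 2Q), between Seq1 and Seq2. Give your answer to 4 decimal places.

0.1284

Differing sites — 1:C/T (Ti); 6:G/A (Ti); 7:T/A (Tv); 23:T/G (Tv).
Of the 4 differences, 2 transitions and 2 transversions over 34 sites: P = 2/34 = 0.058824, Q = 2/34 = 0.058824.
d = −0.5·ln(0.823528) − 0.25·ln(0.882352) = −0.5·(-0.194158) − 0.25·(-0.125164) = 0.1284.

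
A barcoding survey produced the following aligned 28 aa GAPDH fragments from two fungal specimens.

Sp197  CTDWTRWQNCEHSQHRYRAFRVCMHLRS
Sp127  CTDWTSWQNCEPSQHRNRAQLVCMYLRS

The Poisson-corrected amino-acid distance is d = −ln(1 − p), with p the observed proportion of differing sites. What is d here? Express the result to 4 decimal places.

0.2412

Mismatches occur at site 6 (R→S), site 12 (H→P), site 17 (Y→N), site 20 (F→Q), site 21 (R→L), site 25 (H→Y).
p = 6/28 = 0.214286.
d = −ln(1 − 0.214286) = −ln(0.785714) = 0.2412.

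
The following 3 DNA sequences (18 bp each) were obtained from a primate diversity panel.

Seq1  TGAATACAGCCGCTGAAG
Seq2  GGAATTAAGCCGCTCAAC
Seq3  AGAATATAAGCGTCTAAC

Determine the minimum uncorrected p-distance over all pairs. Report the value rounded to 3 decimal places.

Pairwise Hamming distances:
  Seq1 vs Seq2: 5
  Seq1 vs Seq3: 8
  Seq2 vs Seq3: 8
The smallest is 5 mismatches, between Seq1 and Seq2; p = 5/18 = 0.278.

0.278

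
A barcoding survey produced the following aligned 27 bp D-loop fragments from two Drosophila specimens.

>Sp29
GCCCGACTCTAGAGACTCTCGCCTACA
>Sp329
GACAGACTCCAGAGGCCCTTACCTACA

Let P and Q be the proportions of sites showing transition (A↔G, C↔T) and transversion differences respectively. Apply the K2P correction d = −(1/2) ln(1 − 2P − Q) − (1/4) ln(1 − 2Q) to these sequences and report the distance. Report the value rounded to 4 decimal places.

Differing sites — 2:C/A (Tv); 4:C/A (Tv); 10:T/C (Ti); 15:A/G (Ti); 17:T/C (Ti); 20:C/T (Ti); 21:G/A (Ti).
Of the 7 differences, 5 transitions and 2 transversions over 27 sites: P = 5/27 = 0.185185, Q = 2/27 = 0.074074.
d = −0.5·ln(0.555556) − 0.25·ln(0.851852) = −0.5·(-0.587786) − 0.25·(-0.160342) = 0.3340.

0.3340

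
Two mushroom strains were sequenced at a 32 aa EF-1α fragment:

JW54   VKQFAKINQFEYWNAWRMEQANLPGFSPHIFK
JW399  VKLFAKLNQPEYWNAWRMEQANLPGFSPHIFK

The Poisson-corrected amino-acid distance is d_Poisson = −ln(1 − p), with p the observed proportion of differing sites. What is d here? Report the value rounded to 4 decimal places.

The sequences differ at positions 3 (Q/L), 7 (I/L), 10 (F/P).
p = 3/32 = 0.093750.
d = −ln(1 − 0.093750) = −ln(0.906250) = 0.0984.

0.0984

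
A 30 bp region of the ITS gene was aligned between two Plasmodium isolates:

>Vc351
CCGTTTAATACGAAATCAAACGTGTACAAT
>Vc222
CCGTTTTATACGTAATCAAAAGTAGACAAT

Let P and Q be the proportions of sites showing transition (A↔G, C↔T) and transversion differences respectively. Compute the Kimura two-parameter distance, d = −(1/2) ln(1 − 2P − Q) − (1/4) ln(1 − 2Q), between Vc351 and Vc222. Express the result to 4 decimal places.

Differing sites — 7:A/T (Tv); 13:A/T (Tv); 21:C/A (Tv); 24:G/A (Ti); 25:T/G (Tv).
Of the 5 differences, 1 transition and 4 transversions over 30 sites: P = 1/30 = 0.033333, Q = 4/30 = 0.133333.
d = −0.5·ln(0.800001) − 0.25·ln(0.733334) = −0.5·(-0.223142) − 0.25·(-0.310154) = 0.1891.

0.1891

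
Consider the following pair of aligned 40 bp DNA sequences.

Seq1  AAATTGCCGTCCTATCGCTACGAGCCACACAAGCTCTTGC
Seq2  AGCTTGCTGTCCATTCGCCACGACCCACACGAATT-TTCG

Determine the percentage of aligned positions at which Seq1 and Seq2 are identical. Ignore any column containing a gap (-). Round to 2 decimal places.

69.23%

Excluding the 1 gap column leaves 39 comparable sites.
The sequences differ at positions 2 (A/G), 3 (A/C), 8 (C/T), 13 (T/A), 14 (A/T), 19 (T/C), 24 (G/C), 31 (A/G), 33 (G/A), 34 (C/T), 39 (G/C), 40 (C/G).
27 of the 39 comparable sites match, so the percent identity is 27/39 × 100 = 69.23%.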